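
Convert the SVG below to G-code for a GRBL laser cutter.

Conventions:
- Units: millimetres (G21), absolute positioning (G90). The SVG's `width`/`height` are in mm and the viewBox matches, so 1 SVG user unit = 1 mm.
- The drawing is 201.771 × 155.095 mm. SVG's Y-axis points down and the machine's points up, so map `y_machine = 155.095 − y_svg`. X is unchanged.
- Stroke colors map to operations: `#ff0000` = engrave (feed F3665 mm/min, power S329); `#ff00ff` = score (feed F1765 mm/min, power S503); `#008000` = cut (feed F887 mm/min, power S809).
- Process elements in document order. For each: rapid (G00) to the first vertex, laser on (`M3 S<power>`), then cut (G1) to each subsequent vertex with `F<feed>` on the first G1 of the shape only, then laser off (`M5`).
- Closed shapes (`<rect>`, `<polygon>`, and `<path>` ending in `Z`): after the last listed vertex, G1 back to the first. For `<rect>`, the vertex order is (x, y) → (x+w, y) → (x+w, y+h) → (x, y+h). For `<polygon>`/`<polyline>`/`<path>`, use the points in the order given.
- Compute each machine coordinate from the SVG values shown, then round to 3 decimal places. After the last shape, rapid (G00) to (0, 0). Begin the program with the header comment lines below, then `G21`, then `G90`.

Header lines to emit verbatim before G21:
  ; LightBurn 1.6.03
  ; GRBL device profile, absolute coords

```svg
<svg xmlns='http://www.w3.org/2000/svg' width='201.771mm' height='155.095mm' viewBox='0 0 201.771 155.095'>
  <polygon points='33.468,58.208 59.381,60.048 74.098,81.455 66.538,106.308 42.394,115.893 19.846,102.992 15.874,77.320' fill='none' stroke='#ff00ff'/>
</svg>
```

Since the viewBox matches the mm dimensions, user units are millimetres directly. The only transform is the Y-flip y_m = 155.095 − y_svg.

Shape 1 is a regular polygon drawn with `<polygon>`. Its stroke #ff00ff means score at S503, F1765. After flipping Y the toolpath is (33.468,96.887) → (59.381,95.047) → (74.098,73.640) → (66.538,48.787) → (42.394,39.202) → (19.846,52.103) → (15.874,77.775) → (33.468,96.887), returning to the start.

; LightBurn 1.6.03
; GRBL device profile, absolute coords
G21
G90
G00 X33.468 Y96.887
M3 S503
G1 X59.381 Y95.047 F1765
G1 X74.098 Y73.640
G1 X66.538 Y48.787
G1 X42.394 Y39.202
G1 X19.846 Y52.103
G1 X15.874 Y77.775
G1 X33.468 Y96.887
M5
G00 X0.000 Y0.000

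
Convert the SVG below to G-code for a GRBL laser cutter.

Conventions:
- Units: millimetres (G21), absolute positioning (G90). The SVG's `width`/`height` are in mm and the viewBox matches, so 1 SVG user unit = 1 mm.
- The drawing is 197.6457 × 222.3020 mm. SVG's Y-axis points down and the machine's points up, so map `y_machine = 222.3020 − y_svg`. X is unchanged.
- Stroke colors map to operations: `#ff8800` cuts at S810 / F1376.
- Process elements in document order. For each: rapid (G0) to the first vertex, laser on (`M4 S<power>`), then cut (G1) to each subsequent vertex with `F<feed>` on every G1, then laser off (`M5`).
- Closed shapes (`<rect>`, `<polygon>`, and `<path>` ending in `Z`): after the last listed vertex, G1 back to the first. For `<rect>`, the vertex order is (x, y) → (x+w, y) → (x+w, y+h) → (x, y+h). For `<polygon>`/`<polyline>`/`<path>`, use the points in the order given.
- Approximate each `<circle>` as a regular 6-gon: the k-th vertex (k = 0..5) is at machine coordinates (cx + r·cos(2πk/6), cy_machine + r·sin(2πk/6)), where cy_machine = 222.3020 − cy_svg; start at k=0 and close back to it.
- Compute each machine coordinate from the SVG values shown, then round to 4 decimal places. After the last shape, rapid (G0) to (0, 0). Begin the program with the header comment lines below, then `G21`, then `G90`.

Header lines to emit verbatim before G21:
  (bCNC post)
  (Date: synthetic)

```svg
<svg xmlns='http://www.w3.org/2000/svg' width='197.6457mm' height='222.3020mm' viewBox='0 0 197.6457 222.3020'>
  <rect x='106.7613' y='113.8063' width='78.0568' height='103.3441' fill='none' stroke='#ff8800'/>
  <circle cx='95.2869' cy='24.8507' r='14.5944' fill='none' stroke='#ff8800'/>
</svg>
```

(bCNC post)
(Date: synthetic)
G21
G90
G0 X106.7613 Y108.4957
M4 S810
G1 X184.8181 Y108.4957 F1376
G1 X184.8181 Y5.1516 F1376
G1 X106.7613 Y5.1516 F1376
G1 X106.7613 Y108.4957 F1376
M5
G0 X109.8813 Y197.4513
M4 S810
G1 X102.5841 Y210.0904 F1376
G1 X87.9897 Y210.0904 F1376
G1 X80.6925 Y197.4513 F1376
G1 X87.9897 Y184.8122 F1376
G1 X102.5841 Y184.8122 F1376
G1 X109.8813 Y197.4513 F1376
M5
G0 X0.0000 Y0.0000

1 u = 1 mm; y_m = 222.3020 − y.

[1] `<rect>` rectangle, #ff8800→cut S810 F1376: (106.7613,108.4957) → (184.8181,108.4957) → (184.8181,5.1516) → (106.7613,5.1516) → (106.7613,108.4957) (closed)

[2] `<circle>` circle, #ff8800→cut S810 F1376: (109.8813,197.4513) → (102.5841,210.0904) → (87.9897,210.0904) → (80.6925,197.4513) → (87.9897,184.8122) → (102.5841,184.8122) → (109.8813,197.4513) (closed)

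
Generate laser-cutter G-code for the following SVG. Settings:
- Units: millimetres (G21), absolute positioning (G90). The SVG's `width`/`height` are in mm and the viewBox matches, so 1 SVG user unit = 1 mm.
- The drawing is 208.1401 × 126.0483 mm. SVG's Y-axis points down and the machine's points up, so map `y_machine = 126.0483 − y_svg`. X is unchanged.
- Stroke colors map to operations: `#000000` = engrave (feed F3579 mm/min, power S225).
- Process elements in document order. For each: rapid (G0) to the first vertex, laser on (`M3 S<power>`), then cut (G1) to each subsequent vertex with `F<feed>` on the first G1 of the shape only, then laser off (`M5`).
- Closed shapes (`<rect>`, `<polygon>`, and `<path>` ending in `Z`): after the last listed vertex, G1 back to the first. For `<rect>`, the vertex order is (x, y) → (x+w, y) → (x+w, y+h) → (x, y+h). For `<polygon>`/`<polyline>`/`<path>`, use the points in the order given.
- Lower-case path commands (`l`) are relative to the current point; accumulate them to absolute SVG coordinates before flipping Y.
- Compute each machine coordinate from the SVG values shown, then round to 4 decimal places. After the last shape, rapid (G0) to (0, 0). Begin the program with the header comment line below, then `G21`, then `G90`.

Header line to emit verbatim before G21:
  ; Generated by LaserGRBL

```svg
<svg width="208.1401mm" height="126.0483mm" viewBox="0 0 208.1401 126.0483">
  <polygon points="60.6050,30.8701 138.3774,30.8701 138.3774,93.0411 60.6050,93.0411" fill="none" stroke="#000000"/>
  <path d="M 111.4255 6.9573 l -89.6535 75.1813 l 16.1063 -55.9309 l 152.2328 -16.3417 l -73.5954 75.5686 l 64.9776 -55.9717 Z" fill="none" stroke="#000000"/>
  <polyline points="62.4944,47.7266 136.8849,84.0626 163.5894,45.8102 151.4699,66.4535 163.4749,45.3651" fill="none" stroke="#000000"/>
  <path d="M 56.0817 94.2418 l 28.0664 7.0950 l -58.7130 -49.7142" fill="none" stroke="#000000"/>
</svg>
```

1 u = 1 mm; y_m = 126.0483 − y.

[1] `<polygon>` rectangle, #000000→engrave S225 F3579: (60.6050,95.1782) → (138.3774,95.1782) → (138.3774,33.0072) → (60.6050,33.0072) → (60.6050,95.1782) (closed)

[2] `<path>` closed polygon, #000000→engrave S225 F3579: (111.4255,119.0910) → (21.7720,43.9097) → (37.8783,99.8406) → (190.1111,116.1823) → (116.5157,40.6137) → (181.4933,96.5854) → (111.4255,119.0910) (closed)

[3] `<polyline>` open polyline, #000000→engrave S225 F3579: (62.4944,78.3217) → (136.8849,41.9857) → (163.5894,80.2381) → (151.4699,59.5948) → (163.4749,80.6832)

[4] `<path>` open polyline, #000000→engrave S225 F3579: (56.0817,31.8065) → (84.1481,24.7115) → (25.4351,74.4257)

; Generated by LaserGRBL
G21
G90
G0 X60.6050 Y95.1782
M3 S225
G1 X138.3774 Y95.1782 F3579
G1 X138.3774 Y33.0072
G1 X60.6050 Y33.0072
G1 X60.6050 Y95.1782
M5
G0 X111.4255 Y119.0910
M3 S225
G1 X21.7720 Y43.9097 F3579
G1 X37.8783 Y99.8406
G1 X190.1111 Y116.1823
G1 X116.5157 Y40.6137
G1 X181.4933 Y96.5854
G1 X111.4255 Y119.0910
M5
G0 X62.4944 Y78.3217
M3 S225
G1 X136.8849 Y41.9857 F3579
G1 X163.5894 Y80.2381
G1 X151.4699 Y59.5948
G1 X163.4749 Y80.6832
M5
G0 X56.0817 Y31.8065
M3 S225
G1 X84.1481 Y24.7115 F3579
G1 X25.4351 Y74.4257
M5
G0 X0.0000 Y0.0000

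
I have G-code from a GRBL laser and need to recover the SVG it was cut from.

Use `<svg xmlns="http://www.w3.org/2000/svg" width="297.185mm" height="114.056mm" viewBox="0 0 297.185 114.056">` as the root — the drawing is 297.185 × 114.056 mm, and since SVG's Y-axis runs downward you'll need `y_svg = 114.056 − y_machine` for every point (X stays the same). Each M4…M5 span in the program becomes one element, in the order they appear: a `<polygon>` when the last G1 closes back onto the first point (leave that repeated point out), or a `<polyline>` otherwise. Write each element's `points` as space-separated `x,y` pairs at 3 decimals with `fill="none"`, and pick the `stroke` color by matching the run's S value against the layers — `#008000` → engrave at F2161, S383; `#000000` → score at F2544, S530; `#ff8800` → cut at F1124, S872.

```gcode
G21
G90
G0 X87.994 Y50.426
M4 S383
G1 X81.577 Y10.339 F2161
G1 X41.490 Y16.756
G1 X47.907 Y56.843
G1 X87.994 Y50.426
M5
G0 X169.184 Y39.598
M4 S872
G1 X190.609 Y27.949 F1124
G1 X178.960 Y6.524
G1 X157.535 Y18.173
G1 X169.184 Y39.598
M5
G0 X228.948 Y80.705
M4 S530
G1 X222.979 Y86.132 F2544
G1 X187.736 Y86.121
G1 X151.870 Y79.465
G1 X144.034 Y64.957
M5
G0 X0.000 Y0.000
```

y_svg = 114.056 − y_m.

[1] S383→`#008000` (engrave); closed run; points: 87.994,63.630 81.577,103.717 41.490,97.300 47.907,57.213

[2] S872→`#ff8800` (cut); closed run; points: 169.184,74.458 190.609,86.107 178.960,107.532 157.535,95.883

[3] S530→`#000000` (score); open run; points: 228.948,33.351 222.979,27.924 187.736,27.935 151.870,34.591 144.034,49.099

<svg xmlns="http://www.w3.org/2000/svg" width="297.185mm" height="114.056mm" viewBox="0 0 297.185 114.056">
  <polygon points="87.994,63.630 81.577,103.717 41.490,97.300 47.907,57.213" fill="none" stroke="#008000"/>
  <polygon points="169.184,74.458 190.609,86.107 178.960,107.532 157.535,95.883" fill="none" stroke="#ff8800"/>
  <polyline points="228.948,33.351 222.979,27.924 187.736,27.935 151.870,34.591 144.034,49.099" fill="none" stroke="#000000"/>
</svg>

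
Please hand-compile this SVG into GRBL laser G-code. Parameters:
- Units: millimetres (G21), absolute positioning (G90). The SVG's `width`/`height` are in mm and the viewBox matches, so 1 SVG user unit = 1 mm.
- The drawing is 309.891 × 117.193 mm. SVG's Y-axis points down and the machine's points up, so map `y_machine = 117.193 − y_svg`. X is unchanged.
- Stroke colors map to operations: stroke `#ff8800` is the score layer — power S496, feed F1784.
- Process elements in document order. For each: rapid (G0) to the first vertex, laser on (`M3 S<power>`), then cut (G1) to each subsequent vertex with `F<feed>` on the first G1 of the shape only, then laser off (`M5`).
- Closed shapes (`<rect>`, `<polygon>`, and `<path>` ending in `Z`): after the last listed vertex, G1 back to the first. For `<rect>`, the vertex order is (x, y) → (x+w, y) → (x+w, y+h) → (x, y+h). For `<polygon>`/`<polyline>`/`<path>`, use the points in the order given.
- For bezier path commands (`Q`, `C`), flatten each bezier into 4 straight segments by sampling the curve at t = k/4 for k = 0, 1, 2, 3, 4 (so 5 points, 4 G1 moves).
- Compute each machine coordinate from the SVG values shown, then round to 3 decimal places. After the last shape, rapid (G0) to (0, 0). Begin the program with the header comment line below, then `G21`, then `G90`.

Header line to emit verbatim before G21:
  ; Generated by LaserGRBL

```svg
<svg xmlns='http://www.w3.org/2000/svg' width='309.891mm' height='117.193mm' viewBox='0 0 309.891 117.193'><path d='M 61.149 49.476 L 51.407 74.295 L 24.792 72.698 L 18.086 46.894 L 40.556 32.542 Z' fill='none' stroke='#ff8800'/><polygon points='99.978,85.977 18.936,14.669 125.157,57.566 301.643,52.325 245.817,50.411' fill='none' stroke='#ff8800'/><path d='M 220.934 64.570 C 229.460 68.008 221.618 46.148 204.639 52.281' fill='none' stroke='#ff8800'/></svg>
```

1 u = 1 mm; y_m = 117.193 − y.

[1] `<path>` regular polygon, #ff8800→score S496 F1784: (61.149,67.717) → (51.407,42.898) → (24.792,44.495) → (18.086,70.299) → (40.556,84.651) → (61.149,67.717) (closed)

[2] `<polygon>` closed polygon, #ff8800→score S496 F1784: (99.978,31.216) → (18.936,102.524) → (125.157,59.627) → (301.643,64.868) → (245.817,66.782) → (99.978,31.216) (closed)

[3] `<path>` cubic bezier, #ff8800→score S496 F1784: (220.934,52.623) → (224.372,53.955) → (222.351,59.778) → (215.547,65.096) → (204.639,64.912)

; Generated by LaserGRBL
G21
G90
G0 X61.149 Y67.717
M3 S496
G1 X51.407 Y42.898 F1784
G1 X24.792 Y44.495
G1 X18.086 Y70.299
G1 X40.556 Y84.651
G1 X61.149 Y67.717
M5
G0 X99.978 Y31.216
M3 S496
G1 X18.936 Y102.524 F1784
G1 X125.157 Y59.627
G1 X301.643 Y64.868
G1 X245.817 Y66.782
G1 X99.978 Y31.216
M5
G0 X220.934 Y52.623
M3 S496
G1 X224.372 Y53.955 F1784
G1 X222.351 Y59.778
G1 X215.547 Y65.096
G1 X204.639 Y64.912
M5
G0 X0.000 Y0.000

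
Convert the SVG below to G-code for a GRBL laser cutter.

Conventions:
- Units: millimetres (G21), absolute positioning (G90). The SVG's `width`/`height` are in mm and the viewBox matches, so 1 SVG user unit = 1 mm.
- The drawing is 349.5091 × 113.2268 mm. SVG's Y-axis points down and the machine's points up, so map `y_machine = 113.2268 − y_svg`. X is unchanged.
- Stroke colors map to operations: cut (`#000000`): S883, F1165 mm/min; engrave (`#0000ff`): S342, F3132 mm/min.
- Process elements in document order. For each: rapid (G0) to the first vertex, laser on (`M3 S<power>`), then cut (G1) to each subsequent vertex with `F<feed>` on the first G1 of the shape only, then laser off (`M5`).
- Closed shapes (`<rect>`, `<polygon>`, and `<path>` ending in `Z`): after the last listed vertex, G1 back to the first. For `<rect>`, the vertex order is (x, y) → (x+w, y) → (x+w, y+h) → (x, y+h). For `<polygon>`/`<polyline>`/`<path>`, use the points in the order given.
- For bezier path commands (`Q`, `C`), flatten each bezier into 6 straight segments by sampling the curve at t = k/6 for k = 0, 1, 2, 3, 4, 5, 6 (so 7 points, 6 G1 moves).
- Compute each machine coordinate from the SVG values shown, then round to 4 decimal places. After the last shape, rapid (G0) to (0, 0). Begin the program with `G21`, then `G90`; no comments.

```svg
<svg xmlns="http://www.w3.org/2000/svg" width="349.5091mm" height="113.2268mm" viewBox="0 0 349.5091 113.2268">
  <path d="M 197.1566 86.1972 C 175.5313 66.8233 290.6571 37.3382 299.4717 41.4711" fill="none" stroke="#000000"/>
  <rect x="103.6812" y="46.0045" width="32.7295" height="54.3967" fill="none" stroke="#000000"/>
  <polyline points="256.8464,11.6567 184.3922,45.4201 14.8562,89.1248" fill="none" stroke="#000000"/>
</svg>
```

viewBox `0 0 349.5091 113.2268` with mm width/height → 1 unit = 1 mm. Flip: y_m = 113.2268 − y_svg.

**Shape 1** — `<path>` cubic bezier, stroke `#000000` → cut (S883, F1165). Control points (SVG): P0=(197.1566,86.1972), P1=(175.5313,66.8233), P2=(290.6571,37.3382), P3=(299.4717,41.4711); sampled at t=k/6. Machine vertices: (197.1566,27.0296) → (196.6146,37.3567) → (212.1127,48.1543) → (236.8992,58.2077) → (264.2223,66.3022) → (287.3304,71.2231) → (299.4717,71.7557). Open path.

**Shape 2** — `<rect>` rectangle, stroke `#000000` → cut (S883, F1165). Machine vertices: (103.6812,67.2223) → (136.4107,67.2223) → (136.4107,12.8256) → (103.6812,12.8256) → (103.6812,67.2223). Closed: final G1 returns to the first vertex.

**Shape 3** — `<polyline>` open polyline, stroke `#000000` → cut (S883, F1165). Machine vertices: (256.8464,101.5701) → (184.3922,67.8067) → (14.8562,24.1020). Open path.

G21
G90
G0 X197.1566 Y27.0296
M3 S883
G1 X196.6146 Y37.3567 F1165
G1 X212.1127 Y48.1543
G1 X236.8992 Y58.2077
G1 X264.2223 Y66.3022
G1 X287.3304 Y71.2231
G1 X299.4717 Y71.7557
M5
G0 X103.6812 Y67.2223
M3 S883
G1 X136.4107 Y67.2223 F1165
G1 X136.4107 Y12.8256
G1 X103.6812 Y12.8256
G1 X103.6812 Y67.2223
M5
G0 X256.8464 Y101.5701
M3 S883
G1 X184.3922 Y67.8067 F1165
G1 X14.8562 Y24.1020
M5
G0 X0.0000 Y0.0000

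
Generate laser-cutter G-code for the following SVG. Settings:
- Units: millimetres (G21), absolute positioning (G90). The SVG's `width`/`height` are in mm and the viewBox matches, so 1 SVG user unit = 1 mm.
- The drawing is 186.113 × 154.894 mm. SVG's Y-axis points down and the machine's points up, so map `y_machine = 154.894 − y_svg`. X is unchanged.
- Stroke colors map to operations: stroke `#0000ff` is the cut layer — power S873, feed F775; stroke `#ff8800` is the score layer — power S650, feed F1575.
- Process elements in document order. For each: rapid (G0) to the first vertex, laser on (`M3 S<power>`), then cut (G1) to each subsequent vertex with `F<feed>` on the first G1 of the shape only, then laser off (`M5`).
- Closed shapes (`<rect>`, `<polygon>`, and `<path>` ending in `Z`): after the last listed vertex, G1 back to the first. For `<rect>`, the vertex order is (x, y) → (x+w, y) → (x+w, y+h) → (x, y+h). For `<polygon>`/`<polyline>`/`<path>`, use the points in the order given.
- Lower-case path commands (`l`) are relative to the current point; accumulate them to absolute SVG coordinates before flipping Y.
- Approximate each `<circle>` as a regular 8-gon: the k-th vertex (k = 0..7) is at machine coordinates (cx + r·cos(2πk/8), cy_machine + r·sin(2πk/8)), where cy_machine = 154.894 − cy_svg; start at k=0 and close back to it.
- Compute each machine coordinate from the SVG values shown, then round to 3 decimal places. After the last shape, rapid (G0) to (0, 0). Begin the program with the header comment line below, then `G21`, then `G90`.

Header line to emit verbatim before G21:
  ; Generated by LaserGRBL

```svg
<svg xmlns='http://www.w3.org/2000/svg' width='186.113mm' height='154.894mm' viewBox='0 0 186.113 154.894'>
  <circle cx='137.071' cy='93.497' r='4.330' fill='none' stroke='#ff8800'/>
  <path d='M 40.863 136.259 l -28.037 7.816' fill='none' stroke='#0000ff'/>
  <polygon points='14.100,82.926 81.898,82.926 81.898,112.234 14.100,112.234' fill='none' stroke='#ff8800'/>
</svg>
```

; Generated by LaserGRBL
G21
G90
G0 X141.401 Y61.397
M3 S650
G1 X140.133 Y64.459 F1575
G1 X137.071 Y65.727
G1 X134.009 Y64.459
G1 X132.741 Y61.397
G1 X134.009 Y58.335
G1 X137.071 Y57.067
G1 X140.133 Y58.335
G1 X141.401 Y61.397
M5
G0 X40.863 Y18.635
M3 S873
G1 X12.826 Y10.819 F775
M5
G0 X14.100 Y71.968
M3 S650
G1 X81.898 Y71.968 F1575
G1 X81.898 Y42.660
G1 X14.100 Y42.660
G1 X14.100 Y71.968
M5
G0 X0.000 Y0.000

Since the viewBox matches the mm dimensions, user units are millimetres directly. The only transform is the Y-flip y_m = 154.894 − y_svg.

Shape 1 is a circle drawn with `<circle>`. Its stroke #ff8800 means score at S650, F1575. After flipping Y the toolpath is (141.401,61.397) → (140.133,64.459) → (137.071,65.727) → (134.009,64.459) → (132.741,61.397) → (134.009,58.335) → (137.071,57.067) → (140.133,58.335) → (141.401,61.397), returning to the start.

Shape 2 is a line segment drawn with `<path>`. Its stroke #0000ff means cut at S873, F775. After flipping Y the toolpath is (40.863,18.635) → (12.826,10.819).

Shape 3 is a rectangle drawn with `<polygon>`. Its stroke #ff8800 means score at S650, F1575. After flipping Y the toolpath is (14.100,71.968) → (81.898,71.968) → (81.898,42.660) → (14.100,42.660) → (14.100,71.968), returning to the start.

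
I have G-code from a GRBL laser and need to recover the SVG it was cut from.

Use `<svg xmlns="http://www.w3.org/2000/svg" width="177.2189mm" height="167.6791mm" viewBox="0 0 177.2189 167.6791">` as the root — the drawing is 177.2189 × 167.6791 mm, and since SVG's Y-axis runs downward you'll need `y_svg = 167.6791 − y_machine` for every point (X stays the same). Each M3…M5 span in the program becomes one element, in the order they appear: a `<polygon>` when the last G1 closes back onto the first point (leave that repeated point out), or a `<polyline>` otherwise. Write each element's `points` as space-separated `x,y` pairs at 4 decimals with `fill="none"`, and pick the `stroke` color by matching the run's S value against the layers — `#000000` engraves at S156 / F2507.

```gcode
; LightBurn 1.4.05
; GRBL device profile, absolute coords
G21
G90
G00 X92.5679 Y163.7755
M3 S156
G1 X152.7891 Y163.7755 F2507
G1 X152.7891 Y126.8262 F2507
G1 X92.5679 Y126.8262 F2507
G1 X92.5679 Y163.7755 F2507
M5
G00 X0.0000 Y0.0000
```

Machine Y-up, SVG Y-down with viewBox height 167.6791, so y_svg = 167.6791 − y_machine; X carries over. Every run uses S156, so all elements get stroke `#000000` (engrave).

Run 1: The run returns to its start, so emit a `<polygon>` with points (Y-flipped): 92.5679,3.9036 152.7891,3.9036 152.7891,40.8529 92.5679,40.8529.

<svg xmlns="http://www.w3.org/2000/svg" width="177.2189mm" height="167.6791mm" viewBox="0 0 177.2189 167.6791">
  <polygon points="92.5679,3.9036 152.7891,3.9036 152.7891,40.8529 92.5679,40.8529" fill="none" stroke="#000000"/>
</svg>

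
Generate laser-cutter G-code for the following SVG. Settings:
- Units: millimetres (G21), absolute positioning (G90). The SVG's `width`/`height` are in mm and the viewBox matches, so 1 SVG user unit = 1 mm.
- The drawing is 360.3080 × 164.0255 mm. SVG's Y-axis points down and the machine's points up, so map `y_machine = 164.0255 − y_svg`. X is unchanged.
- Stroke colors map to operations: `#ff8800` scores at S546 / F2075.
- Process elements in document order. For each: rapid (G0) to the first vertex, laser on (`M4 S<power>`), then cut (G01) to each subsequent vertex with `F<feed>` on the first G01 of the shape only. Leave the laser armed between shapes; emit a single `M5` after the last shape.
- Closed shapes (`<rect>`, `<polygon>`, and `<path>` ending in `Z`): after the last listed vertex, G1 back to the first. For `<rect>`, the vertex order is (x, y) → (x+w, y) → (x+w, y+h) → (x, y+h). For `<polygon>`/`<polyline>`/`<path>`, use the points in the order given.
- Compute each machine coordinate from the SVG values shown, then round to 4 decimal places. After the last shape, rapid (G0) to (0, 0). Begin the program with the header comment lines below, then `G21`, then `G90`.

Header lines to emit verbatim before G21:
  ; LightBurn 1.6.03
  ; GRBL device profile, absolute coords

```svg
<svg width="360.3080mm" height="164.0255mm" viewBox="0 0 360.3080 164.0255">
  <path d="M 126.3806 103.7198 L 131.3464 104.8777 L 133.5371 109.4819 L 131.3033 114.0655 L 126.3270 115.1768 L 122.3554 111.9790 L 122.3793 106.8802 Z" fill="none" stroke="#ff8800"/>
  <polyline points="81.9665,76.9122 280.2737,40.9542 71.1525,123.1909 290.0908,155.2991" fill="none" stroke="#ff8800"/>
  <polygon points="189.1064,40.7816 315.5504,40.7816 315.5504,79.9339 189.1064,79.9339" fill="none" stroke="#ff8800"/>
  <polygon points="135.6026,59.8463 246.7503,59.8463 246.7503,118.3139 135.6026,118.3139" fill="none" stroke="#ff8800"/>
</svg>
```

1 u = 1 mm; y_m = 164.0255 − y.

[1] `<path>` regular polygon, #ff8800→score S546 F2075: (126.3806,60.3057) → (131.3464,59.1478) → (133.5371,54.5436) → (131.3033,49.9600) → (126.3270,48.8487) → (122.3554,52.0465) → (122.3793,57.1453) → (126.3806,60.3057) (closed)

[2] `<polyline>` open polyline, #ff8800→score S546 F2075: (81.9665,87.1133) → (280.2737,123.0713) → (71.1525,40.8346) → (290.0908,8.7264)

[3] `<polygon>` rectangle, #ff8800→score S546 F2075: (189.1064,123.2439) → (315.5504,123.2439) → (315.5504,84.0916) → (189.1064,84.0916) → (189.1064,123.2439) (closed)

[4] `<polygon>` rectangle, #ff8800→score S546 F2075: (135.6026,104.1792) → (246.7503,104.1792) → (246.7503,45.7116) → (135.6026,45.7116) → (135.6026,104.1792) (closed)

; LightBurn 1.6.03
; GRBL device profile, absolute coords
G21
G90
G0 X126.3806 Y60.3057
M4 S546
G01 X131.3464 Y59.1478 F2075
G01 X133.5371 Y54.5436
G01 X131.3033 Y49.9600
G01 X126.3270 Y48.8487
G01 X122.3554 Y52.0465
G01 X122.3793 Y57.1453
G01 X126.3806 Y60.3057
G0 X81.9665 Y87.1133
M4 S546
G01 X280.2737 Y123.0713 F2075
G01 X71.1525 Y40.8346
G01 X290.0908 Y8.7264
G0 X189.1064 Y123.2439
M4 S546
G01 X315.5504 Y123.2439 F2075
G01 X315.5504 Y84.0916
G01 X189.1064 Y84.0916
G01 X189.1064 Y123.2439
G0 X135.6026 Y104.1792
M4 S546
G01 X246.7503 Y104.1792 F2075
G01 X246.7503 Y45.7116
G01 X135.6026 Y45.7116
G01 X135.6026 Y104.1792
M5
G0 X0.0000 Y0.0000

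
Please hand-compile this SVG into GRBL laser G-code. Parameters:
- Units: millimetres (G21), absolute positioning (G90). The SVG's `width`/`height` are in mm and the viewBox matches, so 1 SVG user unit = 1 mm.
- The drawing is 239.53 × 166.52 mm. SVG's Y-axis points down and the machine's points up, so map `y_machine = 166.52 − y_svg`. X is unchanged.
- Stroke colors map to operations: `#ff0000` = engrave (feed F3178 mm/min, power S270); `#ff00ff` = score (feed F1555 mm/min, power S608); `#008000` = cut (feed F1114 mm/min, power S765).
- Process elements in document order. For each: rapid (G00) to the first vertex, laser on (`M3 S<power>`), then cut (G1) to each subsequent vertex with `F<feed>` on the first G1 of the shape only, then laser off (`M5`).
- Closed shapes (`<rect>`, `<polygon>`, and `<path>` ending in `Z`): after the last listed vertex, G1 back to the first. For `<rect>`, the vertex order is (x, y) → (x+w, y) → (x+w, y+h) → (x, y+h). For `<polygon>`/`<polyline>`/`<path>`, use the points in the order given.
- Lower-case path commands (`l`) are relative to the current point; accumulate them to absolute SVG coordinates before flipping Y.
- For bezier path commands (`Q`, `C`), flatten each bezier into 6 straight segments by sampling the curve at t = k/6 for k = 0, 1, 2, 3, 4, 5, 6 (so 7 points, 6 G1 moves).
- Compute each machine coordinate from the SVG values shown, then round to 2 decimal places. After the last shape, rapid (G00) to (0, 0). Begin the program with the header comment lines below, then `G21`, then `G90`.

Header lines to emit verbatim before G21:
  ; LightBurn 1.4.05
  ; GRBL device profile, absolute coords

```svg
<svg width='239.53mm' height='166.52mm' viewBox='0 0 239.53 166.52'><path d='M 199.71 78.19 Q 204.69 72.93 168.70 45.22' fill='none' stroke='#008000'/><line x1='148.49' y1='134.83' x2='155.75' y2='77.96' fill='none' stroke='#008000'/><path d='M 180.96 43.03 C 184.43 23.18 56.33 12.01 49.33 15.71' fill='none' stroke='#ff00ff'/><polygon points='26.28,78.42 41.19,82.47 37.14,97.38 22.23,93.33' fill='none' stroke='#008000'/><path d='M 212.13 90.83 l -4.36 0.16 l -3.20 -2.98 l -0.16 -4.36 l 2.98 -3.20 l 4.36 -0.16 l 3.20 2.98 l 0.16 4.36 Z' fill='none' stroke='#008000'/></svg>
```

1 u = 1 mm; y_m = 166.52 − y.

[1] `<path>` quadratic bezier, #008000→cut S765 F1114: (199.71,88.33) → (200.23,90.71) → (198.48,94.33) → (194.45,99.20) → (188.14,105.32) → (179.56,112.69) → (168.70,121.30)

[2] `<line>` line segment, #008000→cut S765 F1114: (148.49,31.69) → (155.75,88.56)

[3] `<path>` cubic bezier, #ff00ff→score S608 F1555: (180.96,123.49) → (172.90,132.66) → (149.93,140.22) → (119.07,145.98) → (87.34,149.78) → (61.75,151.45) → (49.33,150.81)

[4] `<polygon>` regular polygon, #008000→cut S765 F1114: (26.28,88.10) → (41.19,84.05) → (37.14,69.14) → (22.23,73.19) → (26.28,88.10) (closed)

[5] `<path>` regular polygon, #008000→cut S765 F1114: (212.13,75.69) → (207.77,75.53) → (204.57,78.51) → (204.41,82.87) → (207.39,86.07) → (211.75,86.23) → (214.95,83.25) → (215.11,78.89) → (212.13,75.69) (closed)

; LightBurn 1.4.05
; GRBL device profile, absolute coords
G21
G90
G00 X199.71 Y88.33
M3 S765
G1 X200.23 Y90.71 F1114
G1 X198.48 Y94.33
G1 X194.45 Y99.20
G1 X188.14 Y105.32
G1 X179.56 Y112.69
G1 X168.70 Y121.30
M5
G00 X148.49 Y31.69
M3 S765
G1 X155.75 Y88.56 F1114
M5
G00 X180.96 Y123.49
M3 S608
G1 X172.90 Y132.66 F1555
G1 X149.93 Y140.22
G1 X119.07 Y145.98
G1 X87.34 Y149.78
G1 X61.75 Y151.45
G1 X49.33 Y150.81
M5
G00 X26.28 Y88.10
M3 S765
G1 X41.19 Y84.05 F1114
G1 X37.14 Y69.14
G1 X22.23 Y73.19
G1 X26.28 Y88.10
M5
G00 X212.13 Y75.69
M3 S765
G1 X207.77 Y75.53 F1114
G1 X204.57 Y78.51
G1 X204.41 Y82.87
G1 X207.39 Y86.07
G1 X211.75 Y86.23
G1 X214.95 Y83.25
G1 X215.11 Y78.89
G1 X212.13 Y75.69
M5
G00 X0.00 Y0.00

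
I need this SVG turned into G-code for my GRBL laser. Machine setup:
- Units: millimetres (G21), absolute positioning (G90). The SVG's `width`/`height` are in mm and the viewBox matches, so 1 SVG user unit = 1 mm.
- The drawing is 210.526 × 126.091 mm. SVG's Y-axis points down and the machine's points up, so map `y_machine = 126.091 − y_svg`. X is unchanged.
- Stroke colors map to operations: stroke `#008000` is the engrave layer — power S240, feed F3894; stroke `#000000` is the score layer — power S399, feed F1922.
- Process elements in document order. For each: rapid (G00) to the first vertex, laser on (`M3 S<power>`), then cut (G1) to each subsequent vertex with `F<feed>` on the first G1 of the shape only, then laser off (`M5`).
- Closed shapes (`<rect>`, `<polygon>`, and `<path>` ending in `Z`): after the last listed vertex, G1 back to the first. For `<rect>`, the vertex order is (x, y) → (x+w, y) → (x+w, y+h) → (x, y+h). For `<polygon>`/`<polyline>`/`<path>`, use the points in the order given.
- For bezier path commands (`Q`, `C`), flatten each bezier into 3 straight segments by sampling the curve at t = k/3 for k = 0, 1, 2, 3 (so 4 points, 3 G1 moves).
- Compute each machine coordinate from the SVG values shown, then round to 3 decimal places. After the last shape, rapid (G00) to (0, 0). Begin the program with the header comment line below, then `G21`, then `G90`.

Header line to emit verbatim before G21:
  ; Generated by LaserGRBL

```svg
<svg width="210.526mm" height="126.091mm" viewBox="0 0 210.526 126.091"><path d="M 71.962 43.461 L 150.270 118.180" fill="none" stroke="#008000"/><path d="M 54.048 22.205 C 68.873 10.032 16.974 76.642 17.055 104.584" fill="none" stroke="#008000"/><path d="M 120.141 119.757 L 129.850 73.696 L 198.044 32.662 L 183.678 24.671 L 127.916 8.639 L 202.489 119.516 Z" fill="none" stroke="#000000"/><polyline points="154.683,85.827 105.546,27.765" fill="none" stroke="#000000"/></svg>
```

Since the viewBox matches the mm dimensions, user units are millimetres directly. The only transform is the Y-flip y_m = 126.091 − y_svg.

Shape 1 is a line segment drawn with `<path>`. Its stroke #008000 means engrave at S240, F3894. After flipping Y the toolpath is (71.962,82.630) → (150.270,7.911).

Shape 2 is a cubic bezier drawn with `<path>`. Its stroke #008000 means engrave at S240, F3894. After flipping Y the toolpath is (54.048,103.886) → (51.028,94.148) → (29.904,57.988) → (17.055,21.507).

Shape 3 is a closed polygon drawn with `<path>`. Its stroke #000000 means score at S399, F1922. After flipping Y the toolpath is (120.141,6.334) → (129.850,52.395) → (198.044,93.429) → (183.678,101.420) → (127.916,117.452) → (202.489,6.575) → (120.141,6.334), returning to the start.

Shape 4 is a line segment drawn with `<polyline>`. Its stroke #000000 means score at S399, F1922. After flipping Y the toolpath is (154.683,40.264) → (105.546,98.326).

; Generated by LaserGRBL
G21
G90
G00 X71.962 Y82.630
M3 S240
G1 X150.270 Y7.911 F3894
M5
G00 X54.048 Y103.886
M3 S240
G1 X51.028 Y94.148 F3894
G1 X29.904 Y57.988
G1 X17.055 Y21.507
M5
G00 X120.141 Y6.334
M3 S399
G1 X129.850 Y52.395 F1922
G1 X198.044 Y93.429
G1 X183.678 Y101.420
G1 X127.916 Y117.452
G1 X202.489 Y6.575
G1 X120.141 Y6.334
M5
G00 X154.683 Y40.264
M3 S399
G1 X105.546 Y98.326 F1922
M5
G00 X0.000 Y0.000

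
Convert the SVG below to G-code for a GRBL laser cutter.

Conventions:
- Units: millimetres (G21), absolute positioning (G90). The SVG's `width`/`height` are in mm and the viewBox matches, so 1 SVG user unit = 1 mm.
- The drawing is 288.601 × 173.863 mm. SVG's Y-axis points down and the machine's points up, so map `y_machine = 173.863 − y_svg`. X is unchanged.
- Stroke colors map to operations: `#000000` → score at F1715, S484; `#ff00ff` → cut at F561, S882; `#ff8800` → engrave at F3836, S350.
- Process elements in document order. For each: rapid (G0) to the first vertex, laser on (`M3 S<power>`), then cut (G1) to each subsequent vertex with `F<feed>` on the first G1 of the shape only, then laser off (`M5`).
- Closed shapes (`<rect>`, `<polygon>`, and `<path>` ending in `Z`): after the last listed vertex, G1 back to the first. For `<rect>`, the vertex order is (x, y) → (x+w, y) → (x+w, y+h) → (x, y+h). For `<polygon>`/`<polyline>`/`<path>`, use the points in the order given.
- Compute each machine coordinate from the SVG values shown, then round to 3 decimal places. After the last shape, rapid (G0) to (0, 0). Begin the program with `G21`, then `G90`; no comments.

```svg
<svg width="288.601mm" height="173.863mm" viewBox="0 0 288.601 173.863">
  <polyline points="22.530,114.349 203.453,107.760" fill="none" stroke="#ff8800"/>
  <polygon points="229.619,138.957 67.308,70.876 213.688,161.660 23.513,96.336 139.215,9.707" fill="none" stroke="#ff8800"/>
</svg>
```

Since the viewBox matches the mm dimensions, user units are millimetres directly. The only transform is the Y-flip y_m = 173.863 − y_svg.

Shape 1 is a line segment drawn with `<polyline>`. Its stroke #ff8800 means engrave at S350, F3836. After flipping Y the toolpath is (22.530,59.514) → (203.453,66.103).

Shape 2 is a closed polygon drawn with `<polygon>`. Its stroke #ff8800 means engrave at S350, F3836. After flipping Y the toolpath is (229.619,34.906) → (67.308,102.987) → (213.688,12.203) → (23.513,77.527) → (139.215,164.156) → (229.619,34.906), returning to the start.

G21
G90
G0 X22.530 Y59.514
M3 S350
G1 X203.453 Y66.103 F3836
M5
G0 X229.619 Y34.906
M3 S350
G1 X67.308 Y102.987 F3836
G1 X213.688 Y12.203
G1 X23.513 Y77.527
G1 X139.215 Y164.156
G1 X229.619 Y34.906
M5
G0 X0.000 Y0.000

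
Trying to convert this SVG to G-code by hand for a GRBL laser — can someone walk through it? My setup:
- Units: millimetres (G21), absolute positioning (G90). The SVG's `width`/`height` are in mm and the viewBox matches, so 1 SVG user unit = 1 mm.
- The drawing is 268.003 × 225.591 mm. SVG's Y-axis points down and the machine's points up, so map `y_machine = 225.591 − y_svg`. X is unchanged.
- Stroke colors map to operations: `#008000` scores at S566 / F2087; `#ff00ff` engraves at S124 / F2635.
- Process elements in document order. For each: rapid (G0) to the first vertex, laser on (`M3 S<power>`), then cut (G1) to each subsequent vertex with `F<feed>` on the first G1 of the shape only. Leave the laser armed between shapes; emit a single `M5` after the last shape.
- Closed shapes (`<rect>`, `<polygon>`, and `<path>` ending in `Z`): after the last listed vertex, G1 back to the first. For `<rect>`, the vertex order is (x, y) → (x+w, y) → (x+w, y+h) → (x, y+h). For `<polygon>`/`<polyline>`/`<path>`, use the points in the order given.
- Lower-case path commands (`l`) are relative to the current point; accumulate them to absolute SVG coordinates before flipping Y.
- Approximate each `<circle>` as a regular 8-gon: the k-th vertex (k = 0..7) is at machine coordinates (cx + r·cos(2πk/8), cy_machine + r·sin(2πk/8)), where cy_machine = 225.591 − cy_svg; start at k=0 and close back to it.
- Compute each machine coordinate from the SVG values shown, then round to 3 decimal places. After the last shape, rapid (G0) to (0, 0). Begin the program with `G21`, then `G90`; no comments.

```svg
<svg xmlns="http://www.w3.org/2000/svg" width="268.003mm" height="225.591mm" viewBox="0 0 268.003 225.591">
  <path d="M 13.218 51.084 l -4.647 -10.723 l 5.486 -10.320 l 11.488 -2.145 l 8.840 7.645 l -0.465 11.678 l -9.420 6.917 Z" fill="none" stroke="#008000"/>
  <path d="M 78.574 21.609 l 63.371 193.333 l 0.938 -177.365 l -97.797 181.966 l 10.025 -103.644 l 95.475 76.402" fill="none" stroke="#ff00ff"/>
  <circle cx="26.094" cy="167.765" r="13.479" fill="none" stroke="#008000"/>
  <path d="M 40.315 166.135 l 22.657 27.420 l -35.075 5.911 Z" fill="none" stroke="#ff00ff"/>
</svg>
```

G21
G90
G0 X13.218 Y174.507
M3 S566
G1 X8.571 Y185.230 F2087
G1 X14.057 Y195.550
G1 X25.545 Y197.695
G1 X34.385 Y190.050
G1 X33.920 Y178.372
G1 X24.500 Y171.455
G1 X13.218 Y174.507
G0 X78.574 Y203.982
M3 S124
G1 X141.945 Y10.649 F2635
G1 X142.883 Y188.014
G1 X45.086 Y6.048
G1 X55.111 Y109.692
G1 X150.586 Y33.290
G0 X39.573 Y57.826
M3 S566
G1 X35.625 Y67.357 F2087
G1 X26.094 Y71.305
G1 X16.563 Y67.357
G1 X12.615 Y57.826
G1 X16.563 Y48.295
G1 X26.094 Y44.347
G1 X35.625 Y48.295
G1 X39.573 Y57.826
G0 X40.315 Y59.456
M3 S124
G1 X62.972 Y32.036 F2635
G1 X27.897 Y26.125
G1 X40.315 Y59.456
M5
G0 X0.000 Y0.000

Since the viewBox matches the mm dimensions, user units are millimetres directly. The only transform is the Y-flip y_m = 225.591 − y_svg.

Shape 1 is a regular polygon drawn with `<path>`. Its stroke #008000 means score at S566, F2087. After flipping Y the toolpath is (13.218,174.507) → (8.571,185.230) → (14.057,195.550) → (25.545,197.695) → (34.385,190.050) → (33.920,178.372) → (24.500,171.455) → (13.218,174.507), returning to the start.

Shape 2 is a open polyline drawn with `<path>`. Its stroke #ff00ff means engrave at S124, F2635. After flipping Y the toolpath is (78.574,203.982) → (141.945,10.649) → (142.883,188.014) → (45.086,6.048) → (55.111,109.692) → (150.586,33.290).

Shape 3 is a circle drawn with `<circle>`. Its stroke #008000 means score at S566, F2087. After flipping Y the toolpath is (39.573,57.826) → (35.625,67.357) → (26.094,71.305) → (16.563,67.357) → (12.615,57.826) → (16.563,48.295) → (26.094,44.347) → (35.625,48.295) → (39.573,57.826), returning to the start.

Shape 4 is a regular polygon drawn with `<path>`. Its stroke #ff00ff means engrave at S124, F2635. After flipping Y the toolpath is (40.315,59.456) → (62.972,32.036) → (27.897,26.125) → (40.315,59.456), returning to the start.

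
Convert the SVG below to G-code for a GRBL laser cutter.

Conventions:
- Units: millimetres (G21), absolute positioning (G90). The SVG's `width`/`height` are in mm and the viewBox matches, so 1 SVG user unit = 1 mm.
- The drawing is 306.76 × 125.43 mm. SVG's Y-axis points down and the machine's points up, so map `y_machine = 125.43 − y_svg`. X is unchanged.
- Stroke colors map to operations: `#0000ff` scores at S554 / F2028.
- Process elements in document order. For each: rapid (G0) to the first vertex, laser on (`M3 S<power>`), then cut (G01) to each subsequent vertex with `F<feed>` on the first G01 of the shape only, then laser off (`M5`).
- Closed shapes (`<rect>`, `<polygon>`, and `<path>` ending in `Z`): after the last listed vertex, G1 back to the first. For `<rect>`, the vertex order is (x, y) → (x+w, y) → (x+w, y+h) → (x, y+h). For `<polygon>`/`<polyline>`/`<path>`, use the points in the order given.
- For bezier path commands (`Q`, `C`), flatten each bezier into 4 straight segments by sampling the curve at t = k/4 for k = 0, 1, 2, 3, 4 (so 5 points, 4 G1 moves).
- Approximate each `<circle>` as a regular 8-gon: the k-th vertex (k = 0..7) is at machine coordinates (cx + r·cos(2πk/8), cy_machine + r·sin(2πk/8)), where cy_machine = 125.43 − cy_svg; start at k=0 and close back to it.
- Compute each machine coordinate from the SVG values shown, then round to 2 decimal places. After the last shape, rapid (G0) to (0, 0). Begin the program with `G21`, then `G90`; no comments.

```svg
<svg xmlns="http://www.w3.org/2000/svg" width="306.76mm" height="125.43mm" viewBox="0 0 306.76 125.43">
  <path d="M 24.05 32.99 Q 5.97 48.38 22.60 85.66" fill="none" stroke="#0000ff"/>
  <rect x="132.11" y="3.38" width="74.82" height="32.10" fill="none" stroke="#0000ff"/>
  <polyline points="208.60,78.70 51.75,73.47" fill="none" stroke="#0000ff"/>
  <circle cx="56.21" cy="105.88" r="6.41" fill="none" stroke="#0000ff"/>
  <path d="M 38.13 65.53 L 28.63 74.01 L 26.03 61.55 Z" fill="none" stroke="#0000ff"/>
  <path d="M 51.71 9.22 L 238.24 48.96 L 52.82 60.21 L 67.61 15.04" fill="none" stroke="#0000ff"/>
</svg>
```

G21
G90
G0 X24.05 Y92.44
M3 S554
G01 X17.18 Y83.38 F2028
G01 X14.65 Y71.58
G01 X16.45 Y57.04
G01 X22.60 Y39.77
M5
G0 X132.11 Y122.05
M3 S554
G01 X206.93 Y122.05 F2028
G01 X206.93 Y89.95
G01 X132.11 Y89.95
G01 X132.11 Y122.05
M5
G0 X208.60 Y46.73
M3 S554
G01 X51.75 Y51.96 F2028
M5
G0 X62.62 Y19.55
M3 S554
G01 X60.74 Y24.08 F2028
G01 X56.21 Y25.96
G01 X51.68 Y24.08
G01 X49.80 Y19.55
G01 X51.68 Y15.02
G01 X56.21 Y13.14
G01 X60.74 Y15.02
G01 X62.62 Y19.55
M5
G0 X38.13 Y59.90
M3 S554
G01 X28.63 Y51.42 F2028
G01 X26.03 Y63.88
G01 X38.13 Y59.90
M5
G0 X51.71 Y116.21
M3 S554
G01 X238.24 Y76.47 F2028
G01 X52.82 Y65.22
G01 X67.61 Y110.39
M5
G0 X0.00 Y0.00

Since the viewBox matches the mm dimensions, user units are millimetres directly. The only transform is the Y-flip y_m = 125.43 − y_svg.

Shape 1 is a quadratic bezier drawn with `<path>`. Its stroke #0000ff means score at S554, F2028. After flipping Y the toolpath is (24.05,92.44) → (17.18,83.38) → (14.65,71.58) → (16.45,57.04) → (22.60,39.77).

Shape 2 is a rectangle drawn with `<rect>`. Its stroke #0000ff means score at S554, F2028. After flipping Y the toolpath is (132.11,122.05) → (206.93,122.05) → (206.93,89.95) → (132.11,89.95) → (132.11,122.05), returning to the start.

Shape 3 is a line segment drawn with `<polyline>`. Its stroke #0000ff means score at S554, F2028. After flipping Y the toolpath is (208.60,46.73) → (51.75,51.96).

Shape 4 is a circle drawn with `<circle>`. Its stroke #0000ff means score at S554, F2028. After flipping Y the toolpath is (62.62,19.55) → (60.74,24.08) → (56.21,25.96) → (51.68,24.08) → (49.80,19.55) → (51.68,15.02) → (56.21,13.14) → (60.74,15.02) → (62.62,19.55), returning to the start.

Shape 5 is a regular polygon drawn with `<path>`. Its stroke #0000ff means score at S554, F2028. After flipping Y the toolpath is (38.13,59.90) → (28.63,51.42) → (26.03,63.88) → (38.13,59.90), returning to the start.

Shape 6 is a open polyline drawn with `<path>`. Its stroke #0000ff means score at S554, F2028. After flipping Y the toolpath is (51.71,116.21) → (238.24,76.47) → (52.82,65.22) → (67.61,110.39).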